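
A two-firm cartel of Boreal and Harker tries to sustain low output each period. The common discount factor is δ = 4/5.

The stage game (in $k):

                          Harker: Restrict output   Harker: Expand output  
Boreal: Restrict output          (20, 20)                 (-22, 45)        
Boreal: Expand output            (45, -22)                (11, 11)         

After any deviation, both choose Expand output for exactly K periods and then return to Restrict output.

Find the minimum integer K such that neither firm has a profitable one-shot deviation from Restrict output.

6

IC: δ(1−δ^K)/(1−δ) ≥ (45−20)/(20−11) = 25/9.
With δ = 4/5: need 1 − δ^K ≥ 25/9·(1−4/5)/(4/5), i.e. δ^K ≤ 0.3056.
Since (4/5)^5 = 0.3277 and (4/5)^6 = 0.2621, the smallest such K is 6.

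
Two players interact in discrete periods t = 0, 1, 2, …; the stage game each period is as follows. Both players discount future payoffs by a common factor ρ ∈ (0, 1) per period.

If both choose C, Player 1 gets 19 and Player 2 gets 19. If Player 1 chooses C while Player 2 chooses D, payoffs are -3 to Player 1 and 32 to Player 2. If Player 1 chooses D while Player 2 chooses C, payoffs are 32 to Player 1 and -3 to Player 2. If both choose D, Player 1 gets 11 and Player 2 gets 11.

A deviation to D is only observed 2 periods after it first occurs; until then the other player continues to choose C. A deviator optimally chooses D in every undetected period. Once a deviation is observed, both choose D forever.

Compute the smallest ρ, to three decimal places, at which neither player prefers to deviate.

0.787

Deviating for the 2 undetected periods gains 32−19 = 13 per period over cooperation, then loses 19−11 = 8 per period forever once punishment starts.
Gain: 13(1 + ρ + … + ρ^1); loss: 8·ρ^2/(1−ρ).
No profitable deviation ⇔ 13(1−ρ^2) ≤ 8·ρ^2, i.e. ρ^2 ≥ 13/(13+8) = 13/21.
Hence ρ ≥ (13/21)^(1/2) ≈ 0.787.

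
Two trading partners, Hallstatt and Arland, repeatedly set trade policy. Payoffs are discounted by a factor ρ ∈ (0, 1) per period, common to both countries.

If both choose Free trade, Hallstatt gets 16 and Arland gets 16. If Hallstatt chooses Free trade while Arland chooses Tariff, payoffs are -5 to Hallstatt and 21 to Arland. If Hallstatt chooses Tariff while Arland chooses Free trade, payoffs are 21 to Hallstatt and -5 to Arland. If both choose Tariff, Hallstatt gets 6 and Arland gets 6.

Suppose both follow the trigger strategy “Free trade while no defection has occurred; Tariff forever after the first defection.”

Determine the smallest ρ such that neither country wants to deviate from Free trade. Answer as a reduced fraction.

16/(1−ρ) ≥ 21 + 6ρ/(1−ρ)
16 ≥ 21 − 15ρ
ρ ≥ 5/15 = 1/3.

1/3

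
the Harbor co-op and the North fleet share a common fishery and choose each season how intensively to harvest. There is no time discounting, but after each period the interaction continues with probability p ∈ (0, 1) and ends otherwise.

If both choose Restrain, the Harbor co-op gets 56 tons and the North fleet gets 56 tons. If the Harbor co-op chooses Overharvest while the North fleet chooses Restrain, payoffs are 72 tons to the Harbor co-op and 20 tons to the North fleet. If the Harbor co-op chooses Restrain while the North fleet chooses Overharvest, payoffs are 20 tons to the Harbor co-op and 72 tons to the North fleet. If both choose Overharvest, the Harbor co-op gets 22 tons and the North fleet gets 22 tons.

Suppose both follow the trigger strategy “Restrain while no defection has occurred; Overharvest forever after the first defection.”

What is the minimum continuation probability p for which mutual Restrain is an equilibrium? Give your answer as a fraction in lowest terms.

Expected cooperation value is 56 + p·56 + p²·56 + … = 56/(1−p); deviation gives 72 + p·22/(1−p).
56 ≥ 72(1−p) + 22p ⇒ 50p ≥ 16 ⇒ p ≥ 16/50 = 8/25.

8/25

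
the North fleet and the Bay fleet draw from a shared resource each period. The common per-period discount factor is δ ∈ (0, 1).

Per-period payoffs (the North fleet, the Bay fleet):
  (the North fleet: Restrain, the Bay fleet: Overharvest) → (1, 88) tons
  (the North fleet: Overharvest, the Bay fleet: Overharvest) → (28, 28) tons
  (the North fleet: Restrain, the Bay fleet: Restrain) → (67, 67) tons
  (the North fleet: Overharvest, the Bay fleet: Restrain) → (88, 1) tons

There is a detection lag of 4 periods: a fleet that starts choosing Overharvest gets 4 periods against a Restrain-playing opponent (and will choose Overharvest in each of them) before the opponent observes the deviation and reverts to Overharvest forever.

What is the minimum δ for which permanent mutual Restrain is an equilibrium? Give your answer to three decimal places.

0.769

The best deviation is to choose Overharvest for all 4 undetected periods, earning 88 each, then 28 forever once detected.
Deviation value: 88(1−δ^4)/(1−δ) + 28δ^4/(1−δ); cooperation value: 67/(1−δ).
IC: 67 ≥ 88(1−δ^4) + 28δ^4 = 88 − 60δ^4.
So δ^4 ≥ 21/60 = 7/20, giving δ ≥ (7/20)^(1/4) ≈ 0.769.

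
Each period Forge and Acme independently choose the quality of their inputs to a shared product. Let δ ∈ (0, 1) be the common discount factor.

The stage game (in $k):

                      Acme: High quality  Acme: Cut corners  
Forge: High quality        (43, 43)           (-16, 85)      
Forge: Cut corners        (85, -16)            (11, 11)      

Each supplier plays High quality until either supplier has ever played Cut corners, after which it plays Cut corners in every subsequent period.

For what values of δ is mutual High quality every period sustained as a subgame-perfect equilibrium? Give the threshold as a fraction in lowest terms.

21/37

Under grim trigger the critical discount factor is (T−C)/(T−P) with T = 85, C = 43, P = 11.
δ* = (85−43)/(85−11) = 42/74 = 21/37.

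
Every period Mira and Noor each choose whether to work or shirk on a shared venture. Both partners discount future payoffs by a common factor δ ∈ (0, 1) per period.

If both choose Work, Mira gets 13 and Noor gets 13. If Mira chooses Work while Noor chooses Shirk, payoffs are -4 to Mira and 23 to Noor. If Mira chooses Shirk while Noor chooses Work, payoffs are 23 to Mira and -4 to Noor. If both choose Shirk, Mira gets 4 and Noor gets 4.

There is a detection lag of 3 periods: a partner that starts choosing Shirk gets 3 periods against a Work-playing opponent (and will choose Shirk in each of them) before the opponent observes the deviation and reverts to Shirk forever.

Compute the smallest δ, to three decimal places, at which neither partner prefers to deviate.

A deviator earns 23 for 3 periods, then 4 forever; cooperating earns 13 forever. Multiplying the IC by (1−δ):
13 ≥ 23(1−δ^3) + 4δ^3, so 19·δ^3 ≥ 10 and δ^3 ≥ 10/19.
δ ≥ (10/19)^(1/3) ≈ 0.807.

0.807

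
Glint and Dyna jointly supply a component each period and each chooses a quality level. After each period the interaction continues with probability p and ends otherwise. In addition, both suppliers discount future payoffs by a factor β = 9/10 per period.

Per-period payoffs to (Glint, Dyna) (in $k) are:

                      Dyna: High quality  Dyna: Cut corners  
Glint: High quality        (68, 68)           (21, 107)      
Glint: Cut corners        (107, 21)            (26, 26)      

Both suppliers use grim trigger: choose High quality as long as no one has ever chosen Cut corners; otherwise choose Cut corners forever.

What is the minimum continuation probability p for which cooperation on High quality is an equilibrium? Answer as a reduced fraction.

Expected continuation weight on next period's payoff is β·p = 9/10·p, which plays the role of the discount factor.
Cooperation requires 9/10·p ≥ (107−68)/(107−26) = 13/27, hence p ≥ 130/243.

130/243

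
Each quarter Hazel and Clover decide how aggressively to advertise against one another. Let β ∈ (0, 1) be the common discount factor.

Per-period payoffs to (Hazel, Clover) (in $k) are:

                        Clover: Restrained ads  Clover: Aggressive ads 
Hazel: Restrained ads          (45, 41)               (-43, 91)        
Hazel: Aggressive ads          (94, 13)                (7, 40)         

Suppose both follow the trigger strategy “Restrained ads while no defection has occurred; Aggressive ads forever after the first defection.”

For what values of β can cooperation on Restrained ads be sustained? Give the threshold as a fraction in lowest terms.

Hazel's threshold: (94−45)/(94−7) = 49/87.
Clover's threshold: (91−41)/(91−40) = 50/51.
49/87 < 50/51, so Clover binds and β* = 50/51.

50/51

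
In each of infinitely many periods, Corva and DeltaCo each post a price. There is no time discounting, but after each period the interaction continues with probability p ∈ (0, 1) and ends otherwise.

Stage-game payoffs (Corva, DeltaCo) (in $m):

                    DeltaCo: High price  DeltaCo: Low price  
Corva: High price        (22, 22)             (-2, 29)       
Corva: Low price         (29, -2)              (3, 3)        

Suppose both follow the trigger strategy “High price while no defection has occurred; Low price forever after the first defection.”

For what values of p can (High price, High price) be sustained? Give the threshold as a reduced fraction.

Expected cooperation value is 22 + p·22 + p²·22 + … = 22/(1−p); deviation gives 29 + p·3/(1−p).
22 ≥ 29(1−p) + 3p ⇒ 26p ≥ 7 ⇒ p ≥ 7/26.

7/26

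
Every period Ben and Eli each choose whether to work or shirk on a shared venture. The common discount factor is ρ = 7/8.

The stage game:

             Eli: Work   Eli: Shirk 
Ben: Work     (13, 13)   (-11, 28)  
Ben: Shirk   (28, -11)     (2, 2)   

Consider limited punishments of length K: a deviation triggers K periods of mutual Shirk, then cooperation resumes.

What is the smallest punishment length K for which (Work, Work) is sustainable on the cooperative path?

No profitable deviation requires (13−2)(ρ+…+ρ^K) ≥ 28−13, i.e. ρ+…+ρ^K ≥ 15/11 ≈ 1.3636.
With ρ = 7/8, the partial sums are K=1: 0.8750, K=2: 1.6406.
K = 2 is the first length at which the sum reaches 1.3636.

2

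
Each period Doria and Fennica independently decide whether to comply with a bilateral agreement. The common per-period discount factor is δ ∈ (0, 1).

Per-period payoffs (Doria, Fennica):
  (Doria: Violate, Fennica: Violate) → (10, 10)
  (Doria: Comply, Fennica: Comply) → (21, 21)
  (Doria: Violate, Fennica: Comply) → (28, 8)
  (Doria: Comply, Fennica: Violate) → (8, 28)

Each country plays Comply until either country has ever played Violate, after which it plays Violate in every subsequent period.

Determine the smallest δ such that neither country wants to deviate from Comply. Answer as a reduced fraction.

Cooperation forever yields 21 each period: 21/(1−δ).
Deviating yields 28 once, then 10 forever: 28 + 10δ/(1−δ).
No profitable deviation requires 21/(1−δ) ≥ 28 + 10δ/(1−δ).
Multiplying by (1−δ): 21 ≥ 28(1−δ) + 10δ = 28 − 18δ.
So 18δ ≥ 7, i.e. δ ≥ 7/18.

7/18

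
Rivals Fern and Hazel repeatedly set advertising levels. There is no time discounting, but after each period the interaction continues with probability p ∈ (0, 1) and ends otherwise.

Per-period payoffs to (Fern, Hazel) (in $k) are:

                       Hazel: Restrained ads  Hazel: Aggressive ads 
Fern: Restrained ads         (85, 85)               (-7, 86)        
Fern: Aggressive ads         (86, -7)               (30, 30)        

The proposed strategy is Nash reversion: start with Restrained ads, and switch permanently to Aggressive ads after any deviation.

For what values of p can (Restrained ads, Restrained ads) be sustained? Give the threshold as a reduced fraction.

Expected cooperation value is 85 + p·85 + p²·85 + … = 85/(1−p); deviation gives 86 + p·30/(1−p).
85 ≥ 86(1−p) + 30p ⇒ 56p ≥ 1 ⇒ p ≥ 1/56.

1/56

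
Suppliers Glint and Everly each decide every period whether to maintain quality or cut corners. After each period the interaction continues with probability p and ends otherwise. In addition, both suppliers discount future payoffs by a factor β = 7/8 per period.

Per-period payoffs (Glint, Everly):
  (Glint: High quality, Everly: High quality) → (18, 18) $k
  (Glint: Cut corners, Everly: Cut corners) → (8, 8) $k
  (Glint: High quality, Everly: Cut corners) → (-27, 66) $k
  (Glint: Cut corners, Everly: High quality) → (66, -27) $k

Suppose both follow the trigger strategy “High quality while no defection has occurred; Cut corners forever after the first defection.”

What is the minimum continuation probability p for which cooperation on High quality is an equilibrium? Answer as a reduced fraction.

192/203

Expected continuation weight on next period's payoff is β·p = 7/8·p, which plays the role of the discount factor.
Cooperation requires 7/8·p ≥ (66−18)/(66−8) = 24/29, hence p ≥ 192/203.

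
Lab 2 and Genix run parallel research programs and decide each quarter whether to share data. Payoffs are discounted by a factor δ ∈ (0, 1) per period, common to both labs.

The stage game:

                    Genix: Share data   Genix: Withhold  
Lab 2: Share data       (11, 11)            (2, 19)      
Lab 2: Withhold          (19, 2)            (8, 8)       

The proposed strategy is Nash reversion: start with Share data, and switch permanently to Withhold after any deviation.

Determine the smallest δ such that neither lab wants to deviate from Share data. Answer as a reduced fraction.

One-period gain from deviating is 19 − 11 = 8. The loss is 11 − 8 = 3 in every subsequent period, with present value 3·δ/(1−δ).
Deviation is unprofitable when 3·δ/(1−δ) ≥ 8, i.e. δ/(1−δ) ≥ 8/3.
Equivalently δ ≥ 8/(8+3) = 8/11.

8/11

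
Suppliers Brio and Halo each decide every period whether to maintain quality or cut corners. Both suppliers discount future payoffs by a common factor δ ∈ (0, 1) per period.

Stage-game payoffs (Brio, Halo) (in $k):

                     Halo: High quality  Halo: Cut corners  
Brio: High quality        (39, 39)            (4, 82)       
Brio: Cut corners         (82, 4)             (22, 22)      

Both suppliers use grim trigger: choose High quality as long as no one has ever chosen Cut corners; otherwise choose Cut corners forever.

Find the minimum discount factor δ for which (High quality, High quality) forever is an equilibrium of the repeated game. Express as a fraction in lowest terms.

43/60

39/(1−δ) ≥ 82 + 22δ/(1−δ)
39 ≥ 82 − 60δ
δ ≥ 43/60.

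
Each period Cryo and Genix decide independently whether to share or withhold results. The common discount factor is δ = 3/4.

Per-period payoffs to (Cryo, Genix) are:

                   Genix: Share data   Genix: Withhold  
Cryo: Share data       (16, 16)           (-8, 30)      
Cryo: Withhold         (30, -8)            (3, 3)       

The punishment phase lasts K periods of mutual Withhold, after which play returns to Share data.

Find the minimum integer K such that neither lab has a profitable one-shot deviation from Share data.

2

Need Σ_{k=1}^{K} δ^k ≥ (30−16)/(16−3) = 1.0769 at δ = 3/4.
At K = 1 the sum is 0.7500 < 1.0769; at K = 2 it is 1.3125 ≥ 1.0769.
So the minimum punishment length is K = 2.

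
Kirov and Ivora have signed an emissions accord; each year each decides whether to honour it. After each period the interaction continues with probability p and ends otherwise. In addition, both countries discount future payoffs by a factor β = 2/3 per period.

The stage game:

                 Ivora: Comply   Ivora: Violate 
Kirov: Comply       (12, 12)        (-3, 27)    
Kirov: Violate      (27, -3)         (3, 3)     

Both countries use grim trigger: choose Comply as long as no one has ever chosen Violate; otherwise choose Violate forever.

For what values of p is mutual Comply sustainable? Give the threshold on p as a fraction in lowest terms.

Expected continuation weight on next period's payoff is β·p = 2/3·p, which plays the role of the discount factor.
Cooperation requires 2/3·p ≥ (27−12)/(27−3) = 5/8, hence p ≥ 15/16.

15/16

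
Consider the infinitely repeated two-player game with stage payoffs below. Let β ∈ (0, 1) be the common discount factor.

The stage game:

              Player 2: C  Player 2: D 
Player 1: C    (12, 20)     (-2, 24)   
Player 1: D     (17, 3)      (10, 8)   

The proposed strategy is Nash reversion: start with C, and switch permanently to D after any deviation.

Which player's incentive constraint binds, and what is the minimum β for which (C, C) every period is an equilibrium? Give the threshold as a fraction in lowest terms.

Player 1; β ≥ 5/7

Player 1's threshold: (17−12)/(17−10) = 5/7.
Player 2's threshold: (24−20)/(24−8) = 1/4.
5/7 > 1/4, so Player 1 binds and β* = 5/7.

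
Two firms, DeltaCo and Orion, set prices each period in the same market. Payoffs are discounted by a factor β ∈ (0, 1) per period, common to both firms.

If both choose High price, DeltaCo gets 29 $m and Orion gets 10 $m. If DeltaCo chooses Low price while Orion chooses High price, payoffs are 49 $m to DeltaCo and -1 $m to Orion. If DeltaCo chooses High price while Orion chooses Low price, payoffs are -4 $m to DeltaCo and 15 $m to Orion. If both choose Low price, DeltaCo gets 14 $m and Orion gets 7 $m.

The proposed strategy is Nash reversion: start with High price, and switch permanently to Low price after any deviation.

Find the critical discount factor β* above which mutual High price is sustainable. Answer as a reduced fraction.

5/8

DeltaCo's threshold: (49−29)/(49−14) = 4/7.
Orion's threshold: (15−10)/(15−7) = 5/8.
4/7 < 5/8, so Orion binds and β* = 5/8.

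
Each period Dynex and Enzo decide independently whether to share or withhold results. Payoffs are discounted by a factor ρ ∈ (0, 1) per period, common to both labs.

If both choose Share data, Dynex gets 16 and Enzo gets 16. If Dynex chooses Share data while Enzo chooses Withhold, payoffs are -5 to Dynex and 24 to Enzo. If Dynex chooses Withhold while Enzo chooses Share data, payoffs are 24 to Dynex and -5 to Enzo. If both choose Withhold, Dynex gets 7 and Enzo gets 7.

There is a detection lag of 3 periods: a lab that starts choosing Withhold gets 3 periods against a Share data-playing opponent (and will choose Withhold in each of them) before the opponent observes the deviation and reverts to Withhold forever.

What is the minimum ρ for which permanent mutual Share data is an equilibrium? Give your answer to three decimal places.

0.778

The best deviation is to choose Withhold for all 3 undetected periods, earning 24 each, then 7 forever once detected.
Deviation value: 24(1−ρ^3)/(1−ρ) + 7ρ^3/(1−ρ); cooperation value: 16/(1−ρ).
IC: 16 ≥ 24(1−ρ^3) + 7ρ^3 = 24 − 17ρ^3.
So ρ^3 ≥ 8/17, giving ρ ≥ (8/17)^(1/3) ≈ 0.778.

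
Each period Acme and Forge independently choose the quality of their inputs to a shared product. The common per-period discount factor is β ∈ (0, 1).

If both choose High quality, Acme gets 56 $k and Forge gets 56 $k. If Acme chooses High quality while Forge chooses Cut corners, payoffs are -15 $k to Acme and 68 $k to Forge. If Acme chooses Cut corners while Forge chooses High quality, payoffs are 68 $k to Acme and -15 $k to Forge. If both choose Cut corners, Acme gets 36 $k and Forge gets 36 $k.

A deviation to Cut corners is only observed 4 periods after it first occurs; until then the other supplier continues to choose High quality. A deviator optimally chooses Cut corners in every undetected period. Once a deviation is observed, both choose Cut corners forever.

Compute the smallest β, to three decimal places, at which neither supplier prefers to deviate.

A deviator earns 68 for 4 periods, then 36 forever; cooperating earns 56 forever. Multiplying the IC by (1−β):
56 ≥ 68(1−β^4) + 36β^4, so 32·β^4 ≥ 12 and β^4 ≥ 3/8.
β ≥ (3/8)^(1/4) ≈ 0.783.

0.783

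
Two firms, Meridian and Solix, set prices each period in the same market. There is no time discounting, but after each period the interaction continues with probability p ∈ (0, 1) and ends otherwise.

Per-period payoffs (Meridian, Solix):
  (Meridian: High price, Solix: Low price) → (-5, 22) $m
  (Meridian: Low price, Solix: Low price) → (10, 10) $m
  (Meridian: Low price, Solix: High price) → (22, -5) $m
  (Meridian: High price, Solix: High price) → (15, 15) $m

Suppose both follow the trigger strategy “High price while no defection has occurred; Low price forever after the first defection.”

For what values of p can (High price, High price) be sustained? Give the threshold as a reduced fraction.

With no time discounting, the continuation probability p plays the role of the discount factor.
Grim-trigger IC: 15/(1−p) ≥ 22 + 10p/(1−p) ⇒ p ≥ (22−15)/(22−10) = 7/12.

7/12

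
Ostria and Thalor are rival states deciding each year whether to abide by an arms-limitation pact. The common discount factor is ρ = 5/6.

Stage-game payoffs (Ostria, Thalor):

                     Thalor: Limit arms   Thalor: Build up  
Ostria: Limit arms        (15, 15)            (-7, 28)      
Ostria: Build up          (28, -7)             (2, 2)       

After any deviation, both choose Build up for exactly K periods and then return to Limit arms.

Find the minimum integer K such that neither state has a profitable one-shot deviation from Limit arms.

2

IC: ρ(1−ρ^K)/(1−ρ) ≥ (28−15)/(15−2) = 1.
With ρ = 5/6: need 1 − ρ^K ≥ 1·(1−5/6)/(5/6), i.e. ρ^K ≤ 0.8000.
Since (5/6)^1 = 0.8333 and (5/6)^2 = 0.6944, the smallest such K is 2.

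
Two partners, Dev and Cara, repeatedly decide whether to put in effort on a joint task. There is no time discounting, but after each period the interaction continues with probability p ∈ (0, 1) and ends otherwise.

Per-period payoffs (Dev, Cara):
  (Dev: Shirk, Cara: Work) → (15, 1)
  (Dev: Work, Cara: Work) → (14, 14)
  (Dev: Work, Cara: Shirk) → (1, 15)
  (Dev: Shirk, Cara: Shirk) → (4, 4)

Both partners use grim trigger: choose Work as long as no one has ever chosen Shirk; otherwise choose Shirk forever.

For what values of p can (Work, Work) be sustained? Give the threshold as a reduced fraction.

With no time discounting, the continuation probability p plays the role of the discount factor.
Grim-trigger IC: 14/(1−p) ≥ 15 + 4p/(1−p) ⇒ p ≥ (15−14)/(15−4) = 1/11.

1/11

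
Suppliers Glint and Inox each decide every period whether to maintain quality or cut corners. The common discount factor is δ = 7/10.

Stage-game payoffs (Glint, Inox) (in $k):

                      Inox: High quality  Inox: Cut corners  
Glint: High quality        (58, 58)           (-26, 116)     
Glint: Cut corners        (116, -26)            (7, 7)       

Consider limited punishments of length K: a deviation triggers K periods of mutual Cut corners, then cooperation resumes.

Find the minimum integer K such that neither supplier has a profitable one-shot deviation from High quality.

IC: δ(1−δ^K)/(1−δ) ≥ (116−58)/(58−7) = 58/51.
With δ = 7/10: need 1 − δ^K ≥ 58/51·(1−7/10)/(7/10), i.e. δ^K ≤ 0.5126.
Since (7/10)^1 = 0.7000 and (7/10)^2 = 0.4900, the smallest such K is 2.

2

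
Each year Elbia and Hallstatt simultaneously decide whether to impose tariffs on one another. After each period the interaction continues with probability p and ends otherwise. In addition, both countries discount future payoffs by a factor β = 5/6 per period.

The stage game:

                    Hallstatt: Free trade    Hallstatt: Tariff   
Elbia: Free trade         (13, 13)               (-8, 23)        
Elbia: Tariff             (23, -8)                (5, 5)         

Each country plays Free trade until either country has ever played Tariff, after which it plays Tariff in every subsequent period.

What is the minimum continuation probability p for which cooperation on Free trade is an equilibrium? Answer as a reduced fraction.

2/3

With continuation probability p and discount β, the effective per-period discount factor is βp.
Grim-trigger IC: βp ≥ (23−13)/(23−5) = 5/9.
So p ≥ (5/9)/(5/6) = 2/3.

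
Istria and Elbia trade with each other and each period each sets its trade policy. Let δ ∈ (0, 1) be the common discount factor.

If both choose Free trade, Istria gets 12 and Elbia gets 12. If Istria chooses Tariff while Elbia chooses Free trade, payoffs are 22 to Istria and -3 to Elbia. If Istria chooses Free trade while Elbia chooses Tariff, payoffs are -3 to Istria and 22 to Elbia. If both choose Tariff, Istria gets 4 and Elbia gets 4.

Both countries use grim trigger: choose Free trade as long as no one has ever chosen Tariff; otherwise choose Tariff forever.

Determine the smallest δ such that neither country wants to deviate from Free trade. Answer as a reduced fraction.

5/9

Under grim trigger the critical discount factor is (T−C)/(T−P) with T = 22, C = 12, P = 4.
δ* = (22−12)/(22−4) = 10/18 = 5/9.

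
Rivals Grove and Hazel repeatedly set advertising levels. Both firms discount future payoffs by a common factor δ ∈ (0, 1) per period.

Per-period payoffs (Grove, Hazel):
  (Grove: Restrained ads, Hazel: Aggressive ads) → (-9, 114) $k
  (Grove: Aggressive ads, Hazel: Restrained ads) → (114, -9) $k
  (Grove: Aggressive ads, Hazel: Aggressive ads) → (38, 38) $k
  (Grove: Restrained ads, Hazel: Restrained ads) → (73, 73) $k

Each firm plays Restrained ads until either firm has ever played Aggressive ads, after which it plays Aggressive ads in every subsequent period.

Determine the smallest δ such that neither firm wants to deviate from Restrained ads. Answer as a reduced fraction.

Cooperation forever yields 73 each period: 73/(1−δ).
Deviating yields 114 once, then 38 forever: 114 + 38δ/(1−δ).
No profitable deviation requires 73/(1−δ) ≥ 114 + 38δ/(1−δ).
Multiplying by (1−δ): 73 ≥ 114(1−δ) + 38δ = 114 − 76δ.
So 76δ ≥ 41, i.e. δ ≥ 41/76.

41/76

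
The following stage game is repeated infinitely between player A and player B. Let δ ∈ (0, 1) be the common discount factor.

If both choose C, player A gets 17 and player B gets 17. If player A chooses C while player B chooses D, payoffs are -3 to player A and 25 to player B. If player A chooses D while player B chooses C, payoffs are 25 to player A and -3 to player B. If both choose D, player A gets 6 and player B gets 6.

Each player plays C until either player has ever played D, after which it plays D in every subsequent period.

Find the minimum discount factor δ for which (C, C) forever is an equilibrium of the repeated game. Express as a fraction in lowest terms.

8/19

One-period gain from deviating is 25 − 17 = 8. The loss is 17 − 6 = 11 in every subsequent period, with present value 11·δ/(1−δ).
Deviation is unprofitable when 11·δ/(1−δ) ≥ 8, i.e. δ/(1−δ) ≥ 8/11.
Equivalently δ ≥ 8/(8+11) = 8/19.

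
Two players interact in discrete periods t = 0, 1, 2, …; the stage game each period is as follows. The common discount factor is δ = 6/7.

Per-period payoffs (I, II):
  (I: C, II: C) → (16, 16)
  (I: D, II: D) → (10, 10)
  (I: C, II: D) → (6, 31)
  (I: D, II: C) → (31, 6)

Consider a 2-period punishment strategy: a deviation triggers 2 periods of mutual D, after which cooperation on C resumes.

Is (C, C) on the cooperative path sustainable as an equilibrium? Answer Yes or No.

No

IC: δ+…+δ^2 ≥ (31−16)/(16−10) = 5/2.
At δ = 6/7: partial sum = 1.5918 < 2.5000. Cooperation not sustainable.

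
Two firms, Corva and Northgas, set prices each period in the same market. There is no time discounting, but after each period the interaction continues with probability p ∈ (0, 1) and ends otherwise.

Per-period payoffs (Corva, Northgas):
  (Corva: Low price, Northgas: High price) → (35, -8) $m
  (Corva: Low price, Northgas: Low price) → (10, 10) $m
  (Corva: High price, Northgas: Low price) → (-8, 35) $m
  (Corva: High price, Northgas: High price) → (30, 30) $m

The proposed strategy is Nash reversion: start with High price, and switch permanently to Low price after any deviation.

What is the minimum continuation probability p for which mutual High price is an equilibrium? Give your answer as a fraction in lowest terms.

1/5

Expected cooperation value is 30 + p·30 + p²·30 + … = 30/(1−p); deviation gives 35 + p·10/(1−p).
30 ≥ 35(1−p) + 10p ⇒ 25p ≥ 5 ⇒ p ≥ 5/25 = 1/5.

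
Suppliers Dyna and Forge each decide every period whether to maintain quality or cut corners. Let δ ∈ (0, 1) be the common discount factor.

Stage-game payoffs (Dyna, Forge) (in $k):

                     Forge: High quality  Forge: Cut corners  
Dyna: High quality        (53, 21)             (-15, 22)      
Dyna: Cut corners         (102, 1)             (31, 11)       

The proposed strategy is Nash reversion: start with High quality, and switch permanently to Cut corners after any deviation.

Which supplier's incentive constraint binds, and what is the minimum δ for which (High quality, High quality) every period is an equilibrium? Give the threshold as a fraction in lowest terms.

Dyna; δ ≥ 49/71

Dyna: cooperation gives 53 each period; deviation gives 102 once then 31 forever.
  53/(1−δ) ≥ 102 + 31δ/(1−δ) ⇒ δ ≥ 49/71.
Forge: cooperation gives 21 each period; deviation gives 22 once then 11 forever.
  δ ≥ 1/11.
Both must hold, so the binding constraint is Dyna's: δ ≥ 49/71.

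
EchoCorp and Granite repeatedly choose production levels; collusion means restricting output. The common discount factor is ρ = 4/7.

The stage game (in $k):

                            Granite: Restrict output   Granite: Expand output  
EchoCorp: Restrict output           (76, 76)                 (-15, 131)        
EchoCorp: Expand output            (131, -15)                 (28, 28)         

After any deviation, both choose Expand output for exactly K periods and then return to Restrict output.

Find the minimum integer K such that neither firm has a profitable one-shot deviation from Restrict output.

Need Σ_{k=1}^{K} ρ^k ≥ (131−76)/(76−28) = 1.1458 at ρ = 4/7.
At K = 3 the sum is 1.0845 < 1.1458; at K = 4 it is 1.1912 ≥ 1.1458.
So the minimum punishment length is K = 4.

4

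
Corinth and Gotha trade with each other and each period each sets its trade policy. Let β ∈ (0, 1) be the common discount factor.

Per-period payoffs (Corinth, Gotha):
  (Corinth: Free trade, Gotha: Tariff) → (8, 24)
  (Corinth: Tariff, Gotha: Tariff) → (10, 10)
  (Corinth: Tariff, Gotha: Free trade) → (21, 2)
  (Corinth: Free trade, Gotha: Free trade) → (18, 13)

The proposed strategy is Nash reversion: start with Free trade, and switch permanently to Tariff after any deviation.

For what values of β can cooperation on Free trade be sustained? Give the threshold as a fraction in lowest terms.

11/14

For Corinth: deviation gain 21−18 = 3, per-period punishment loss 18−10 = 8. IC gives β ≥ 3/11.
For Gotha: gain 11, loss 3 per period, so β ≥ 11/14.
The tighter constraint is Gotha's, so cooperation needs β ≥ 11/14.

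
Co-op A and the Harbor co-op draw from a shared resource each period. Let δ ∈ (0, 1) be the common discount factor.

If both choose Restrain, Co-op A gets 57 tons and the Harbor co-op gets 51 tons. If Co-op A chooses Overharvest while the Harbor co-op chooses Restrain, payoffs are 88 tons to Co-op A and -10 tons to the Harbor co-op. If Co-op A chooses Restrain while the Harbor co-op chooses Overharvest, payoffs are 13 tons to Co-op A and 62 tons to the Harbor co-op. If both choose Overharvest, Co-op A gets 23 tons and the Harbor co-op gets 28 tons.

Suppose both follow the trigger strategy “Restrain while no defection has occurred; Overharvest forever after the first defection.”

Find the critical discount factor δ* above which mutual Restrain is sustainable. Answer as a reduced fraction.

Co-op A: cooperation gives 57 each period; deviation gives 88 once then 23 forever.
  57/(1−δ) ≥ 88 + 23δ/(1−δ) ⇒ δ ≥ 31/65.
the Harbor co-op: cooperation gives 51 each period; deviation gives 62 once then 28 forever.
  δ ≥ 11/34.
Both must hold, so the binding constraint is Co-op A's: δ ≥ 31/65.

31/65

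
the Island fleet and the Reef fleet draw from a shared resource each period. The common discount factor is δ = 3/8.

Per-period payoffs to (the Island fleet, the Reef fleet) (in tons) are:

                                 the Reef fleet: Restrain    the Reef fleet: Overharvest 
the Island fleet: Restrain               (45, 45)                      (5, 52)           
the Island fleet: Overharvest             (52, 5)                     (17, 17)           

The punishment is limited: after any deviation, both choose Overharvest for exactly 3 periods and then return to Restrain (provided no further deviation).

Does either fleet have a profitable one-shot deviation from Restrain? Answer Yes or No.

No

A one-shot deviation gives 52 now, then 17 for 3 periods, then back to 45.
Gain from deviating: (52−45) today; loss: (45−17) in each of the next 3 periods.
No-deviation condition: (45−17)(δ+…+δ^3) ≥ 52−45, i.e. δ+…+δ^3 ≥ 1/4.
At δ = 3/8: δ+…+δ^3 = 0.5684 ≥ 0.2500.
So cooperation is sustainable.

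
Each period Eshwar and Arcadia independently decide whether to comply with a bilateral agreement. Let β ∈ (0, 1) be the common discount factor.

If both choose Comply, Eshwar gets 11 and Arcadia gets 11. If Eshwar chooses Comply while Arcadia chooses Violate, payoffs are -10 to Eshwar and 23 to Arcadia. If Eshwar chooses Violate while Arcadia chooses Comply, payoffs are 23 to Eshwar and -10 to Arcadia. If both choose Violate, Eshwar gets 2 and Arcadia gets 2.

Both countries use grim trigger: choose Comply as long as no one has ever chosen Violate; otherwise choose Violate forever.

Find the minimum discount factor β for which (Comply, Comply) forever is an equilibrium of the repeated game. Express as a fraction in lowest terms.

4/7

11/(1−β) ≥ 23 + 2β/(1−β)
11 ≥ 23 − 21β
β ≥ 12/21 = 4/7.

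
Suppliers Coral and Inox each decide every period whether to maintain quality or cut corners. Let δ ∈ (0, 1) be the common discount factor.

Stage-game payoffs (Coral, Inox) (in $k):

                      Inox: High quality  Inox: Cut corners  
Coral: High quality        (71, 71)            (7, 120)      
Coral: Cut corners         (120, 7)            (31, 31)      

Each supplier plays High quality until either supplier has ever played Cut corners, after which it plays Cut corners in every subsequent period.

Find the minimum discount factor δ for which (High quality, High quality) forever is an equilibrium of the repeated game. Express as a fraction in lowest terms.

49/89

Cooperation forever yields 71 each period: 71/(1−δ).
Deviating yields 120 once, then 31 forever: 120 + 31δ/(1−δ).
No profitable deviation requires 71/(1−δ) ≥ 120 + 31δ/(1−δ).
Multiplying by (1−δ): 71 ≥ 120(1−δ) + 31δ = 120 − 89δ.
So 89δ ≥ 49, i.e. δ ≥ 49/89.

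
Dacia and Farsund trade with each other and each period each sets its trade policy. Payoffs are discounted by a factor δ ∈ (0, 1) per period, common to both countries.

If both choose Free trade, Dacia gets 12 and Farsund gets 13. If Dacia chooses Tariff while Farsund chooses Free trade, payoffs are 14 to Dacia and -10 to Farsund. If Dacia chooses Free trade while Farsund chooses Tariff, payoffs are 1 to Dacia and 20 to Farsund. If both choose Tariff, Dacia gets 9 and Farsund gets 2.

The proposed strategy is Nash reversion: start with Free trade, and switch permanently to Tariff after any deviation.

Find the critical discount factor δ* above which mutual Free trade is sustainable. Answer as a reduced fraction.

Dacia's threshold: (14−12)/(14−9) = 2/5.
Farsund's threshold: (20−13)/(20−2) = 7/18.
2/5 > 7/18, so Dacia binds and δ* = 2/5.

2/5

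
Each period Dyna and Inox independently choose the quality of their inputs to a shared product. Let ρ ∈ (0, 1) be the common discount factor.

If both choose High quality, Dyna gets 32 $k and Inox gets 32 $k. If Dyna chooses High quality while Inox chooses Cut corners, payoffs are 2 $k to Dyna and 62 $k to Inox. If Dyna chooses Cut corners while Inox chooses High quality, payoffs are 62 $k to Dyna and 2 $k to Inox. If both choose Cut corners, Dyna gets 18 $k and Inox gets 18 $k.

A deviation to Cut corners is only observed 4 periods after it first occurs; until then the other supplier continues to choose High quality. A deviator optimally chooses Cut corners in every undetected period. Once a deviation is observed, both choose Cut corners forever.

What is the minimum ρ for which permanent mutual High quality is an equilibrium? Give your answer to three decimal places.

0.909

The best deviation is to choose Cut corners for all 4 undetected periods, earning 62 each, then 18 forever once detected.
Deviation value: 62(1−ρ^4)/(1−ρ) + 18ρ^4/(1−ρ); cooperation value: 32/(1−ρ).
IC: 32 ≥ 62(1−ρ^4) + 18ρ^4 = 62 − 44ρ^4.
So ρ^4 ≥ 30/44 = 15/22, giving ρ ≥ (15/22)^(1/4) ≈ 0.909.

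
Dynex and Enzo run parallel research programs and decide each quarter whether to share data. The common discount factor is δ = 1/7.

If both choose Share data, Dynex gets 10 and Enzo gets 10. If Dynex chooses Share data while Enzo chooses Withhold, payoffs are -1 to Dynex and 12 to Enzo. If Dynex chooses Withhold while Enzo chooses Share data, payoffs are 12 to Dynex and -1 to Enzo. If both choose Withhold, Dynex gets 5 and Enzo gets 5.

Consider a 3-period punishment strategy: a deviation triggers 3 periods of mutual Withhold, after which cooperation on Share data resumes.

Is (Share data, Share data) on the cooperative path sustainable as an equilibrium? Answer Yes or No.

No

Comparing payoff streams over the 4 periods until play realigns: cooperate → 10(1+δ+…+δ^3); deviate → 12 + 5(δ+…+δ^3).
Cooperation is sustained iff (10−5)(δ+…+δ^3) ≥ 12−10.
δ+…+δ^3 = 1/7·(1−(1/7)^3)/(1−1/7) = 0.1662, and (12−10)/(10−5) = 0.4000.
0.1662 < 0.4000, so cooperation is not sustainable.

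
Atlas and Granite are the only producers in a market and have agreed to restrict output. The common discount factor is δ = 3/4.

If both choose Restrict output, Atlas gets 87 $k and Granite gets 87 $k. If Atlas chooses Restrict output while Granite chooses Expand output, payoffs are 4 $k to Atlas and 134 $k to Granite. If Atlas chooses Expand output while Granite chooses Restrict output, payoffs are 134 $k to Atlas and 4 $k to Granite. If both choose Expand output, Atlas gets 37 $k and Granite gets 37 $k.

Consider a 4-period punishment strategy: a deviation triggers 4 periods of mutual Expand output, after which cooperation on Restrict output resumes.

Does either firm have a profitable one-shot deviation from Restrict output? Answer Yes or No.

A one-shot deviation gives 134 now, then 37 for 4 periods, then back to 87.
Gain from deviating: (134−87) today; loss: (87−37) in each of the next 4 periods.
No-deviation condition: (87−37)(δ+…+δ^4) ≥ 134−87, i.e. δ+…+δ^4 ≥ 47/50.
At δ = 3/4: δ+…+δ^4 = 2.0508 ≥ 0.9400.
So cooperation is sustainable.

No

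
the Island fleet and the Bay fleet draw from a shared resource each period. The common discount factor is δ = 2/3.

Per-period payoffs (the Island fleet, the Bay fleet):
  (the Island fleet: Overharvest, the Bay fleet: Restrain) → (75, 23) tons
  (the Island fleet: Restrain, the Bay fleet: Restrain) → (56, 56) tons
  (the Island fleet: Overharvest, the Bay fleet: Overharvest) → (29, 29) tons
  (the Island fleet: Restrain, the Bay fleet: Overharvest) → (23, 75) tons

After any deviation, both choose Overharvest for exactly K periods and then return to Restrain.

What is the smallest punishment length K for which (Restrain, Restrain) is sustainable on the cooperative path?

Need Σ_{k=1}^{K} δ^k ≥ (75−56)/(56−29) = 0.7037 at δ = 2/3.
At K = 1 the sum is 0.6667 < 0.7037; at K = 2 it is 1.1111 ≥ 0.7037.
So the minimum punishment length is K = 2.

2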